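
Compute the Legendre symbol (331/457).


p = 457 is prime, so compute (331/457) with the reciprocity algorithm (Jacobi-symbol steps: pull out 2s via (2/n), flip via reciprocity, reduce):
  reciprocity: (331/457) -> +(457/331)
  reduce: (126/331)
  pull out 2: (2/331) = -1  (since 331 mod 8 = 3)
  reciprocity: (63/331) -> -(331/63)
  reduce: (16/63)
  pull out 2: (2/63) = +1  (since 63 mod 8 = 7)
  pull out 2: (2/63) = +1  (since 63 mod 8 = 7)
  pull out 2: (2/63) = +1  (since 63 mod 8 = 7)
  pull out 2: (2/63) = +1  (since 63 mod 8 = 7)
  (1/63) = 1
Product of signs = 1
(331/457) = 1

1


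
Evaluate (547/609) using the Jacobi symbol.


Compute (547/609) via quadratic reciprocity:
  reciprocity: (547/609) -> +(609/547)
  reduce: (62/547)
  pull out 2: (2/547) = -1  (since 547 mod 8 = 3)
  reciprocity: (31/547) -> -(547/31)
  reduce: (20/31)
  pull out 2: (2/31) = +1  (since 31 mod 8 = 7)
  pull out 2: (2/31) = +1  (since 31 mod 8 = 7)
  reciprocity: (5/31) -> +(31/5)
  reduce: (1/5)
  (1/5) = 1
Product of signs = 1

1


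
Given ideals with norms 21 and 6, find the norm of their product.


N(IJ) = N(I) * N(J)
= 21 * 6
= 126

126


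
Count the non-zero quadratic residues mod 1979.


For prime p, the number of non-zero quadratic residues is (p-1)/2.
= (1979-1)/2
= 989

989


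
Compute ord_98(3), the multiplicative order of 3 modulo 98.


We want ord_98(3), the smallest k >= 1 with 3^k = 1 mod 98.
n = 98 = 2 * 7^2, phi(98) = 42; the order divides phi(n).
Divisors of 42: 1, 2, 3, 6, 7, 14, 21, 42
Repeated squaring mod 98: 3^1 = 3, 3^2 = 9, 3^4 = 81, 3^8 = 93, 3^16 = 25, 3^32 = 37
Test divisors in increasing order:
  k=1: 3^1 = 3 mod 98
  k=2: 3^2 = 9 mod 98
  k=3: 3^3 = 9 * 3 = 27 mod 98
  k=6: 3^6 = 81 * 9 = 43 mod 98
  k=7: 3^7 = 81 * 9 * 3 = 31 mod 98
  k=14: 3^14 = 93 * 81 * 9 = 79 mod 98
  k=21: 3^21 = 25 * 81 * 3 = 97 mod 98
  k=42: 3^42 = 37 * 93 * 9 = 1 mod 98  <- first divisor giving 1
Order = 42

42


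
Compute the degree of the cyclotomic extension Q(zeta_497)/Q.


The degree equals Euler's totient phi(497).
497 = 7 * 71
phi(497) = 420

420


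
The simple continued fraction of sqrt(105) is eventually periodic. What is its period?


Run the CF algorithm for sqrt(105).
a_0 = floor(sqrt(105)) = 10; set m_0=0, q_0=1.
Recurrence: m' = q*a - m,  q' = (d - m'^2)/q,  a' = floor((a_0 + m')/q').
  step 1: m=10, q=5, a=4
  step 2: m=10, q=1, a=20
a_2 = 2*a_0 = 20, so the period closes here.
sqrt(105) = [10; 4, 20]
Period length = 2

2


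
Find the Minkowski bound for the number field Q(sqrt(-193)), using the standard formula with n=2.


d = -193, d mod 4 = 3, so disc(K) = 4d = -772; |disc(K)| = 772
Imaginary quadratic field, so n = 2, s = r2 = 1, r1 = 0
M = (n!/n^n) * (4/pi)^s * sqrt(|disc(K)|) = (2!/2^2) * (4/pi)^1 * sqrt(772)
= 0.5 * 1.273240 * 27.784888
= 17.6884

17.6884


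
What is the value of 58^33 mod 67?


p = 67 is prime and the exponent is (p-1)/2 = 33, so by Euler's criterion 58^33 = (58/67) = +1 or -1 mod 67.
Compute by square-and-multiply:
  33 = 32 + 1 (binary 100001)
  Repeated squaring mod 67: 58^1 = 58, 58^2 = 14, 58^4 = 62, 58^8 = 25, 58^16 = 22, 58^32 = 15
  58^33 = 58^32 * 58^1 = 15 * 58 mod 67
    15 * 58 = 870 = 66 mod 67
  58^33 = 66 mod 67
Result 66 = p - 1 = -1 mod 67: 58 is a quadratic non-residue mod 67. As a residue in [0, p-1] the value is 66.
58^33 mod 67 = 66

66


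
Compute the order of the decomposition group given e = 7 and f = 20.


|D_P| = e * f
= 7 * 20
= 140

140


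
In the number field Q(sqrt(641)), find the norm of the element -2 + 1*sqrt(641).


N(a + b*sqrt(d)) = a^2 - d*b^2
= (-2)^2 - (641)*(1)^2
= 4 - 641
= -637

-637


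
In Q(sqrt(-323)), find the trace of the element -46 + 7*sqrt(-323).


Tr(a + b*sqrt(d)) = (a + b*sqrt(d)) + (a - b*sqrt(d)) = 2a
= 2 * (-46)
= -92

-92


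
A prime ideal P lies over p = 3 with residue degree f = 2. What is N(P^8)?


N(P^a) = p^(a*f)
= 3^(8*2)
= 3^16
= 43046721

43046721


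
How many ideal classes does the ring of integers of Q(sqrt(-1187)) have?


K = Q(sqrt(-1187)). d mod 4 = 1, so D = disc(K) = d = -1187
h(K) equals the number of primitive reduced positive-definite forms (a, b, c) = a*x^2 + b*x*y + c*y^2 with b^2 - 4ac = D,
where reduced means |b| <= a <= c, with b >= 0 whenever |b| = a or a = c, and primitive means gcd(a, b, c) = 1.
Reduced forces 3a^2 <= |D| = 1187, so 1 <= a <= 19; b must have the parity of D, and c = (b^2 - D)/(4a) must be an integer >= a.
Enumerate a = 1..19, b in [-a, a]:
  a=1: (1, 1, 297)  [1]
  a=2: none
  a=3: (3, -1, 99), (3, 1, 99)  [2]
  a=4..8: none
  a=9: (9, -1, 33), (9, 1, 33)  [2]
  a=10: none
  a=11: (11, -1, 27), (11, 1, 27)  [2]
  a=12: none
  a=13: (13, -3, 23), (13, 3, 23)  [2]
  a=14..19: none
Total reduced forms: 1 + 2 + 2 + 2 + 2 = 9
h = 9

9


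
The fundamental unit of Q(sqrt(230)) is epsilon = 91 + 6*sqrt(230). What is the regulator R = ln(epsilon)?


epsilon = 91 + 6*sqrt(230)
= 181.9945
R = ln(181.9945)
= 5.2040

5.2040


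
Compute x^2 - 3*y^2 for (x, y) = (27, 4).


x^2 - d*y^2
= 27^2 - 3*4^2
= 729 - 48
= 681

681


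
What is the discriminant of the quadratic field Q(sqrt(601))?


For K = Q(sqrt(d)) with d squarefree: disc(K) = d if d = 1 mod 4, and disc(K) = 4d if d = 2 or 3 mod 4.
Here d = 601, and d mod 4 = 1.
d = 1 mod 4 (O_K = Z[(1+sqrt(d))/2]), so disc(K) = d = 601

601


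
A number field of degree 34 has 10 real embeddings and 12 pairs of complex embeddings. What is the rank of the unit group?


By Dirichlet's unit theorem:
rank = r1 + r2 - 1
= 10 + 12 - 1
= 21

21


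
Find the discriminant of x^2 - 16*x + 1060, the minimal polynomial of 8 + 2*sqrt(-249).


The element 8 + 2*sqrt(-249) has minimal polynomial:
x^2 - 16*x + 1060
Discriminant = (-16)^2 - 4*(1060)
= 256 - 4240
= -3984

-3984


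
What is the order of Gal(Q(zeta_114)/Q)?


|Gal(Q(zeta_114)/Q)| = phi(114)
= 36

36


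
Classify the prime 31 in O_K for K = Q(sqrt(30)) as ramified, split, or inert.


K = Q(sqrt(30)). Since d mod 4 = 2, disc(K) = 120.
Check p | disc: 120 mod 31 = 27.
p does not divide disc. Compute Legendre symbol (d/p):
30^((31-1)/2) mod 31 = -1
(d/p) = -1, so p is inert: (p) stays prime with e=1, f=2, g=1.
Therefore p is inert.

inert


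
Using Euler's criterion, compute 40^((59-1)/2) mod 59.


p = 59 is prime and the exponent is (p-1)/2 = 29, so by Euler's criterion 40^29 = (40/59) = +1 or -1 mod 59.
Compute by square-and-multiply:
  29 = 16 + 8 + 4 + 1 (binary 11101)
  Repeated squaring mod 59: 40^1 = 40, 40^2 = 7, 40^4 = 49, 40^8 = 41, 40^16 = 29
  40^29 = 40^16 * 40^8 * 40^4 * 40^1 = 29 * 41 * 49 * 40 mod 59
    29 * 41 = 1189 = 9 mod 59
    9 * 49 = 441 = 28 mod 59
    28 * 40 = 1120 = 58 mod 59
  40^29 = 58 mod 59
Result 58 = p - 1 = -1 mod 59: 40 is a quadratic non-residue mod 59. As a residue in [0, p-1] the value is 58.
40^29 mod 59 = 58

58


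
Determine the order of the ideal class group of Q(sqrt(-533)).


K = Q(sqrt(-533)). d mod 4 = 3, so D = disc(K) = 4d = -2132
h(K) equals the number of primitive reduced positive-definite forms (a, b, c) = a*x^2 + b*x*y + c*y^2 with b^2 - 4ac = D,
where reduced means |b| <= a <= c, with b >= 0 whenever |b| = a or a = c, and primitive means gcd(a, b, c) = 1.
Reduced forces 3a^2 <= |D| = 2132, so 1 <= a <= 26; b must have the parity of D, and c = (b^2 - D)/(4a) must be an integer >= a.
Enumerate a = 1..26, b in [-a, a]:
  a=1: (1, 0, 533)  [1]
  a=2: (2, 2, 267)  [1]
  a=3: (3, -2, 178), (3, 2, 178)  [2]
  a=4..5: none
  a=6: (6, -2, 89), (6, 2, 89)  [2]
  a=7..8: none
  a=9: (9, -8, 61), (9, 8, 61)  [2]
  a=10..12: none
  a=13: (13, 0, 41)  [1]
  a=14..17: none
  a=18: (18, -10, 31), (18, 10, 31)  [2]
  a=19..25: none
  a=26: (26, 26, 27)  [1]
Total reduced forms: 1 + 1 + 2 + 2 + 2 + 1 + 2 + 1 = 12
h = 12

12


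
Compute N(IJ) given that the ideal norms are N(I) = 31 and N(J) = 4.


N(IJ) = N(I) * N(J)
= 31 * 4
= 124

124


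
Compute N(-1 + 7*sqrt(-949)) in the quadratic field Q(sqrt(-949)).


N(a + b*sqrt(d)) = a^2 - d*b^2
= (-1)^2 - (-949)*(7)^2
= 1 + 46501
= 46502

46502


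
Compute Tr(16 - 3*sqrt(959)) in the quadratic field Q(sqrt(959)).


Tr(a + b*sqrt(d)) = (a + b*sqrt(d)) + (a - b*sqrt(d)) = 2a
= 2 * (16)
= 32

32


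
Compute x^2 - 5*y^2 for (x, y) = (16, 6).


x^2 - d*y^2
= 16^2 - 5*6^2
= 256 - 180
= 76

76


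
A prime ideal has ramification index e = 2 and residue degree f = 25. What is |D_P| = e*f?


|D_P| = e * f
= 2 * 25
= 50

50


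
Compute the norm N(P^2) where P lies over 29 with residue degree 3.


N(P^a) = p^(a*f)
= 29^(2*3)
= 29^6
= 594823321

594823321


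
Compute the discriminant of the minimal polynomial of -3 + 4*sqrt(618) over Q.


The element -3 + 4*sqrt(618) has minimal polynomial:
x^2 + 6*x - 9879
Discriminant = (6)^2 - 4*(-9879)
= 36 + 39516
= 39552

39552


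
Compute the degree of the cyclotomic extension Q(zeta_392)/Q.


The degree equals Euler's totient phi(392).
392 = 2^3 * 7^2
phi(392) = 168

168


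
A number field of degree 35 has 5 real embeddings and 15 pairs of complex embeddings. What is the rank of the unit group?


By Dirichlet's unit theorem:
rank = r1 + r2 - 1
= 5 + 15 - 1
= 19

19


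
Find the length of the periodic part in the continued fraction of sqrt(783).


Run the CF algorithm for sqrt(783).
a_0 = floor(sqrt(783)) = 27; set m_0=0, q_0=1.
Recurrence: m' = q*a - m,  q' = (d - m'^2)/q,  a' = floor((a_0 + m')/q').
  step 1: m=27, q=54, a=1
  step 2: m=27, q=1, a=54
a_2 = 2*a_0 = 54, so the period closes here.
sqrt(783) = [27; 1, 54]
Period length = 2

2


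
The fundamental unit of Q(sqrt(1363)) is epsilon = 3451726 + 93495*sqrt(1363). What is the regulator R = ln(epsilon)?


epsilon = 3451726 + 93495*sqrt(1363)
= 6.9035e+06
R = ln(6.9035e+06)
= 15.7475

15.7475


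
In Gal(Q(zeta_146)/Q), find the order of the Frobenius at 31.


The Frobenius at p in Gal(Q(zeta_n)/Q) = (Z/nZ)* is the class of p, so its order is ord_146(31), the smallest k >= 1 with 31^k = 1 mod 146.
n = 146 = 2 * 73, phi(146) = 72; the order divides phi(n).
Divisors of 72: 1, 2, 3, 4, 6, 8, 9, 12, 18, 24, 36, 72
Repeated squaring mod 146: 31^1 = 31, 31^2 = 85, 31^4 = 71, 31^8 = 77, 31^16 = 89, 31^32 = 37, 31^64 = 55
Test divisors in increasing order:
  k=1: 31^1 = 31 mod 146
  k=2: 31^2 = 85 mod 146
  k=3: 31^3 = 85 * 31 = 7 mod 146
  k=4: 31^4 = 71 mod 146
  k=6: 31^6 = 71 * 85 = 49 mod 146
  k=8: 31^8 = 77 mod 146
  k=9: 31^9 = 77 * 31 = 51 mod 146
  k=12: 31^12 = 77 * 71 = 65 mod 146
  k=18: 31^18 = 89 * 85 = 119 mod 146
  k=24: 31^24 = 89 * 77 = 137 mod 146
  k=36: 31^36 = 37 * 71 = 145 mod 146
  k=72: 31^72 = 55 * 77 = 1 mod 146  <- first divisor giving 1
Order = 72

72


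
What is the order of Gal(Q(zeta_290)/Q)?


|Gal(Q(zeta_290)/Q)| = phi(290)
= 112

112


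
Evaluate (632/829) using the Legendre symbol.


p = 829 is prime, so compute (632/829) with the reciprocity algorithm (Jacobi-symbol steps: pull out 2s via (2/n), flip via reciprocity, reduce):
  pull out 2: (2/829) = -1  (since 829 mod 8 = 5)
  pull out 2: (2/829) = -1  (since 829 mod 8 = 5)
  pull out 2: (2/829) = -1  (since 829 mod 8 = 5)
  reciprocity: (79/829) -> +(829/79)
  reduce: (39/79)
  reciprocity: (39/79) -> -(79/39)
  reduce: (1/39)
  (1/39) = 1
Product of signs = 1
(632/829) = 1

1


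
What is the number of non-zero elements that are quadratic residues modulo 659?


For prime p, the number of non-zero quadratic residues is (p-1)/2.
= (659-1)/2
= 329

329


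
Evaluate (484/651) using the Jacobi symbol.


Compute (484/651) via quadratic reciprocity:
  pull out 2: (2/651) = -1  (since 651 mod 8 = 3)
  pull out 2: (2/651) = -1  (since 651 mod 8 = 3)
  reciprocity: (121/651) -> +(651/121)
  reduce: (46/121)
  pull out 2: (2/121) = +1  (since 121 mod 8 = 1)
  reciprocity: (23/121) -> +(121/23)
  reduce: (6/23)
  pull out 2: (2/23) = +1  (since 23 mod 8 = 7)
  reciprocity: (3/23) -> -(23/3)
  reduce: (2/3)
  pull out 2: (2/3) = -1  (since 3 mod 8 = 3)
  (1/3) = 1
Product of signs = 1

1


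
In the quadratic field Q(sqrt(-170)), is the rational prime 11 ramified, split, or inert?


K = Q(sqrt(-170)). Since d mod 4 = 2, disc(K) = -680.
Check p | disc: -680 mod 11 = 2.
p does not divide disc. Compute Legendre symbol (d/p):
6^((11-1)/2) mod 11 = -1
(d/p) = -1, so p is inert: (p) stays prime with e=1, f=2, g=1.
Therefore p is inert.

inert


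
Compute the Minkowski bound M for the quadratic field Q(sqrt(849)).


d = 849, d mod 4 = 1, so disc(K) = d = 849; |disc(K)| = 849
Real quadratic field, so n = 2, s = r2 = 0, r1 = 2
M = (n!/n^n) * (4/pi)^s * sqrt(|disc(K)|) = (2!/2^2) * (4/pi)^0 * sqrt(849)
= 0.5 * 1.000000 * 29.137605
= 14.5688

14.5688


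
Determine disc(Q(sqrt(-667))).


For K = Q(sqrt(d)) with d squarefree: disc(K) = d if d = 1 mod 4, and disc(K) = 4d if d = 2 or 3 mod 4.
Here d = -667, and d mod 4 = 1.
d = 1 mod 4 (O_K = Z[(1+sqrt(d))/2]), so disc(K) = d = -667

-667


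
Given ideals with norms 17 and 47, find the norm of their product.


N(IJ) = N(I) * N(J)
= 17 * 47
= 799

799


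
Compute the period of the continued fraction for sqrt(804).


Run the CF algorithm for sqrt(804).
a_0 = floor(sqrt(804)) = 28; set m_0=0, q_0=1.
Recurrence: m' = q*a - m,  q' = (d - m'^2)/q,  a' = floor((a_0 + m')/q').
  step 1: m=28, q=20, a=2
  step 2: m=12, q=33, a=1
  step 3: m=21, q=11, a=4
  step 4: m=23, q=25, a=2
  step 5: m=27, q=3, a=18
  step 6: m=27, q=25, a=2
  step 7: m=23, q=11, a=4
  step 8: m=21, q=33, a=1
  step 9: m=12, q=20, a=2
  step 10: m=28, q=1, a=56
a_10 = 2*a_0 = 56, so the period closes here.
sqrt(804) = [28; 2, 1, 4, 2, 18, 2, 4, 1, 2, 56]
Period length = 10

10


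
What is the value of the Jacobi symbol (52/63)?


Compute (52/63) via quadratic reciprocity:
  pull out 2: (2/63) = +1  (since 63 mod 8 = 7)
  pull out 2: (2/63) = +1  (since 63 mod 8 = 7)
  reciprocity: (13/63) -> +(63/13)
  reduce: (11/13)
  reciprocity: (11/13) -> +(13/11)
  reduce: (2/11)
  pull out 2: (2/11) = -1  (since 11 mod 8 = 3)
  (1/11) = 1
Product of signs = -1

-1


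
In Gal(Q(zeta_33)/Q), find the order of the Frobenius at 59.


The Frobenius at p in Gal(Q(zeta_n)/Q) = (Z/nZ)* is the class of p, so its order is ord_33(59), the smallest k >= 1 with 59^k = 1 mod 33.
n = 33 = 3 * 11, phi(33) = 20; the order divides phi(n).
Divisors of 20: 1, 2, 4, 5, 10, 20
Repeated squaring mod 33: 59^1 = 26, 59^2 = 16, 59^4 = 25, 59^8 = 31, 59^16 = 4
Test divisors in increasing order:
  k=1: 59^1 = 26 mod 33
  k=2: 59^2 = 16 mod 33
  k=4: 59^4 = 25 mod 33
  k=5: 59^5 = 25 * 26 = 23 mod 33
  k=10: 59^10 = 31 * 16 = 1 mod 33  <- first divisor giving 1
Order = 10

10


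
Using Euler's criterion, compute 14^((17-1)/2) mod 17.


p = 17 is prime and the exponent is (p-1)/2 = 8, so by Euler's criterion 14^8 = (14/17) = +1 or -1 mod 17.
Compute by square-and-multiply:
  8 = 8 (binary 1000)
  Repeated squaring mod 17: 14^1 = 14, 14^2 = 9, 14^4 = 13, 14^8 = 16
  14^8 = 16 mod 17
Result 16 = p - 1 = -1 mod 17: 14 is a quadratic non-residue mod 17. As a residue in [0, p-1] the value is 16.
14^8 mod 17 = 16

16


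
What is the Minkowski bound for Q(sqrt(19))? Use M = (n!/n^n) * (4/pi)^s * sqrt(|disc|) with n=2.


d = 19, d mod 4 = 3, so disc(K) = 4d = 76; |disc(K)| = 76
Real quadratic field, so n = 2, s = r2 = 0, r1 = 2
M = (n!/n^n) * (4/pi)^s * sqrt(|disc(K)|) = (2!/2^2) * (4/pi)^0 * sqrt(76)
= 0.5 * 1.000000 * 8.717798
= 4.3589

4.3589


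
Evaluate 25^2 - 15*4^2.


x^2 - d*y^2
= 25^2 - 15*4^2
= 625 - 240
= 385

385


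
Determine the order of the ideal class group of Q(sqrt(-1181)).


K = Q(sqrt(-1181)). d mod 4 = 3, so D = disc(K) = 4d = -4724
h(K) equals the number of primitive reduced positive-definite forms (a, b, c) = a*x^2 + b*x*y + c*y^2 with b^2 - 4ac = D,
where reduced means |b| <= a <= c, with b >= 0 whenever |b| = a or a = c, and primitive means gcd(a, b, c) = 1.
Reduced forces 3a^2 <= |D| = 4724, so 1 <= a <= 39; b must have the parity of D, and c = (b^2 - D)/(4a) must be an integer >= a.
Enumerate a = 1..39, b in [-a, a]:
  a=1: (1, 0, 1181)  [1]
  a=2: (2, 2, 591)  [1]
  a=3: (3, -2, 394), (3, 2, 394)  [2]
  a=4: none
  a=5: (5, -4, 237), (5, 4, 237)  [2]
  a=6: (6, -2, 197), (6, 2, 197)  [2]
  a=7: (7, -6, 170), (7, 6, 170)  [2]
  a=8: none
  a=9: (9, -8, 133), (9, 8, 133)  [2]
  a=10: (10, -6, 119), (10, 6, 119)  [2]
  a=11..13: none
  a=14: (14, -6, 85), (14, 6, 85)  [2]
  a=15: (15, -14, 82), (15, -4, 79), (15, 4, 79), (15, 14, 82)  [4]
  a=16: none
  a=17: (17, -6, 70), (17, 6, 70)  [2]
  a=18: (18, -10, 67), (18, 10, 67)  [2]
  a=19: (19, -8, 63), (19, 8, 63)  [2]
  a=20: none
  a=21: (21, -20, 61), (21, -8, 57), (21, 8, 57), (21, 20, 61)  [4]
  a=22..24: none
  a=25: (25, -24, 53), (25, 24, 53)  [2]
  a=26: none
  a=27: (27, -26, 50), (27, 26, 50)  [2]
  a=28..29: none
  a=30: (30, -26, 45), (30, -14, 41), (30, 14, 41), (30, 26, 45)  [4]
  a=31: (31, -22, 42), (31, 22, 42)  [2]
  a=32..33: none
  a=34: (34, -6, 35), (34, 6, 35)  [2]
  a=35: (35, -34, 42), (35, 34, 42)  [2]
  a=36: none
  a=37: (37, -30, 38), (37, 30, 38)  [2]
  a=38..39: none
Total reduced forms: 1 + 1 + 2 + 2 + 2 + 2 + 2 + 2 + 2 + 4 + 2 + 2 + 2 + 4 + 2 + 2 + 4 + 2 + 2 + 2 + 2 = 46
h = 46

46


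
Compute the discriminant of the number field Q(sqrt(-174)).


For K = Q(sqrt(d)) with d squarefree: disc(K) = d if d = 1 mod 4, and disc(K) = 4d if d = 2 or 3 mod 4.
Here d = -174, and d mod 4 = 2.
d = 2 mod 4, not 1 (O_K = Z[sqrt(d)]), so disc(K) = 4d = 4 * (-174) = -696

-696


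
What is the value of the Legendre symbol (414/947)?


p = 947 is prime, so compute (414/947) with the reciprocity algorithm (Jacobi-symbol steps: pull out 2s via (2/n), flip via reciprocity, reduce):
  pull out 2: (2/947) = -1  (since 947 mod 8 = 3)
  reciprocity: (207/947) -> -(947/207)
  reduce: (119/207)
  reciprocity: (119/207) -> -(207/119)
  reduce: (88/119)
  pull out 2: (2/119) = +1  (since 119 mod 8 = 7)
  pull out 2: (2/119) = +1  (since 119 mod 8 = 7)
  pull out 2: (2/119) = +1  (since 119 mod 8 = 7)
  reciprocity: (11/119) -> -(119/11)
  reduce: (9/11)
  reciprocity: (9/11) -> +(11/9)
  reduce: (2/9)
  pull out 2: (2/9) = +1  (since 9 mod 8 = 1)
  (1/9) = 1
Product of signs = 1
(414/947) = 1

1


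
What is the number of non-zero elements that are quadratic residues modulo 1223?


For prime p, the number of non-zero quadratic residues is (p-1)/2.
= (1223-1)/2
= 611

611


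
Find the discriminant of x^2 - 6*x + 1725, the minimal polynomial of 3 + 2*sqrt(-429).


The element 3 + 2*sqrt(-429) has minimal polynomial:
x^2 - 6*x + 1725
Discriminant = (-6)^2 - 4*(1725)
= 36 - 6900
= -6864

-6864


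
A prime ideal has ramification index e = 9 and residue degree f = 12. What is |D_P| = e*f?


|D_P| = e * f
= 9 * 12
= 108

108


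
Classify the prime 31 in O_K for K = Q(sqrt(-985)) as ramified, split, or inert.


K = Q(sqrt(-985)). Since d mod 4 = 3, disc(K) = -3940.
Check p | disc: -3940 mod 31 = 28.
p does not divide disc. Compute Legendre symbol (d/p):
7^((31-1)/2) mod 31 = 1
(d/p) = 1, so p splits: (p) = P*P' with e=1, f=1, g=2.
Therefore p is split.

split


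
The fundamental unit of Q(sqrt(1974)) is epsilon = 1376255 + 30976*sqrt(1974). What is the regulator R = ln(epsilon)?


epsilon = 1376255 + 30976*sqrt(1974)
= 2.7525e+06
R = ln(2.7525e+06)
= 14.8280

14.8280


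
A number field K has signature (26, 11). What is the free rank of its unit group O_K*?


By Dirichlet's unit theorem:
rank = r1 + r2 - 1
= 26 + 11 - 1
= 36

36


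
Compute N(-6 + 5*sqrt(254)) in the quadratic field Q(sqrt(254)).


N(a + b*sqrt(d)) = a^2 - d*b^2
= (-6)^2 - (254)*(5)^2
= 36 - 6350
= -6314

-6314


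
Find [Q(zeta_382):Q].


The degree equals Euler's totient phi(382).
382 = 2 * 191
phi(382) = 190

190


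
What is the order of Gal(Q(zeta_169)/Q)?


|Gal(Q(zeta_169)/Q)| = phi(169)
= 156

156


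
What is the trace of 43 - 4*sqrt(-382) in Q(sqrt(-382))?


Tr(a + b*sqrt(d)) = (a + b*sqrt(d)) + (a - b*sqrt(d)) = 2a
= 2 * (43)
= 86

86


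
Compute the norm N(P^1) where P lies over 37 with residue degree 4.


N(P^a) = p^(a*f)
= 37^(1*4)
= 37^4
= 1874161

1874161


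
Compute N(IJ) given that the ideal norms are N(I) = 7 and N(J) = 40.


N(IJ) = N(I) * N(J)
= 7 * 40
= 280

280


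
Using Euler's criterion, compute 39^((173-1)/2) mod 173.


p = 173 is prime and the exponent is (p-1)/2 = 86, so by Euler's criterion 39^86 = (39/173) = +1 or -1 mod 173.
Compute by square-and-multiply:
  86 = 64 + 16 + 4 + 2 (binary 1010110)
  Repeated squaring mod 173: 39^1 = 39, 39^2 = 137, 39^4 = 85, 39^8 = 132, 39^16 = 124, 39^32 = 152, 39^64 = 95
  39^86 = 39^64 * 39^16 * 39^4 * 39^2 = 95 * 124 * 85 * 137 mod 173
    95 * 124 = 11780 = 16 mod 173
    16 * 85 = 1360 = 149 mod 173
    149 * 137 = 20413 = 172 mod 173
  39^86 = 172 mod 173
Result 172 = p - 1 = -1 mod 173: 39 is a quadratic non-residue mod 173. As a residue in [0, p-1] the value is 172.
39^86 mod 173 = 172

172


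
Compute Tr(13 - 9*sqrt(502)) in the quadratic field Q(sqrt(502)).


Tr(a + b*sqrt(d)) = (a + b*sqrt(d)) + (a - b*sqrt(d)) = 2a
= 2 * (13)
= 26

26


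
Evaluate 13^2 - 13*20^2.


x^2 - d*y^2
= 13^2 - 13*20^2
= 169 - 5200
= -5031

-5031


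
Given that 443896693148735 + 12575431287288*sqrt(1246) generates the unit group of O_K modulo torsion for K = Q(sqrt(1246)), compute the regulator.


epsilon = 443896693148735 + 12575431287288*sqrt(1246)
= 8.8779e+14
R = ln(8.8779e+14)
= 34.4198

34.4198


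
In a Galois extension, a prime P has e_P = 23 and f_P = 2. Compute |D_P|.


|D_P| = e * f
= 23 * 2
= 46

46


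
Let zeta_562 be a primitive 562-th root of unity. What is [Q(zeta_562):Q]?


The degree equals Euler's totient phi(562).
562 = 2 * 281
phi(562) = 280

280


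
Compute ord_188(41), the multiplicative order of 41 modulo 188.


We want ord_188(41), the smallest k >= 1 with 41^k = 1 mod 188.
n = 188 = 2^2 * 47, phi(188) = 92; the order divides phi(n).
Divisors of 92: 1, 2, 4, 23, 46, 92
Repeated squaring mod 188: 41^1 = 41, 41^2 = 177, 41^4 = 121, 41^8 = 165, 41^16 = 153, 41^32 = 97, 41^64 = 9
Test divisors in increasing order:
  k=1: 41^1 = 41 mod 188
  k=2: 41^2 = 177 mod 188
  k=4: 41^4 = 121 mod 188
  k=23: 41^23 = 153 * 121 * 177 * 41 = 93 mod 188
  k=46: 41^46 = 97 * 165 * 121 * 177 = 1 mod 188  <- first divisor giving 1
Order = 46

46


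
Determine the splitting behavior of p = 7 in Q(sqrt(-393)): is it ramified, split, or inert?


K = Q(sqrt(-393)). Since d mod 4 = 3, disc(K) = -1572.
Check p | disc: -1572 mod 7 = 3.
p does not divide disc. Compute Legendre symbol (d/p):
6^((7-1)/2) mod 7 = -1
(d/p) = -1, so p is inert: (p) stays prime with e=1, f=2, g=1.
Therefore p is inert.

inert


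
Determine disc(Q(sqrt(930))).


For K = Q(sqrt(d)) with d squarefree: disc(K) = d if d = 1 mod 4, and disc(K) = 4d if d = 2 or 3 mod 4.
Here d = 930, and d mod 4 = 2.
d = 2 mod 4, not 1 (O_K = Z[sqrt(d)]), so disc(K) = 4d = 4 * (930) = 3720

3720


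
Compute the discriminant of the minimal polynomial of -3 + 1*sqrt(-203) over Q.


The element -3 + 1*sqrt(-203) has minimal polynomial:
x^2 + 6*x + 212
Discriminant = (6)^2 - 4*(212)
= 36 - 848
= -812

-812


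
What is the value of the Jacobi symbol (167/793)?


Compute (167/793) via quadratic reciprocity:
  reciprocity: (167/793) -> +(793/167)
  reduce: (125/167)
  reciprocity: (125/167) -> +(167/125)
  reduce: (42/125)
  pull out 2: (2/125) = -1  (since 125 mod 8 = 5)
  reciprocity: (21/125) -> +(125/21)
  reduce: (20/21)
  pull out 2: (2/21) = -1  (since 21 mod 8 = 5)
  pull out 2: (2/21) = -1  (since 21 mod 8 = 5)
  reciprocity: (5/21) -> +(21/5)
  reduce: (1/5)
  (1/5) = 1
Product of signs = -1

-1


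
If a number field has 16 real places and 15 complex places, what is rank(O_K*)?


By Dirichlet's unit theorem:
rank = r1 + r2 - 1
= 16 + 15 - 1
= 30

30


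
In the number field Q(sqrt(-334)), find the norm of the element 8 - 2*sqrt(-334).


N(a + b*sqrt(d)) = a^2 - d*b^2
= (8)^2 - (-334)*(-2)^2
= 64 + 1336
= 1400

1400


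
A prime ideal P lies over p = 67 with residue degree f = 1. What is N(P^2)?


N(P^a) = p^(a*f)
= 67^(2*1)
= 67^2
= 4489

4489


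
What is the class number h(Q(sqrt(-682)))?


K = Q(sqrt(-682)). d mod 4 = 2, so D = disc(K) = 4d = -2728
h(K) equals the number of primitive reduced positive-definite forms (a, b, c) = a*x^2 + b*x*y + c*y^2 with b^2 - 4ac = D,
where reduced means |b| <= a <= c, with b >= 0 whenever |b| = a or a = c, and primitive means gcd(a, b, c) = 1.
Reduced forces 3a^2 <= |D| = 2728, so 1 <= a <= 30; b must have the parity of D, and c = (b^2 - D)/(4a) must be an integer >= a.
Enumerate a = 1..30, b in [-a, a]:
  a=1: (1, 0, 682)  [1]
  a=2: (2, 0, 341)  [1]
  a=3..6: none
  a=7: (7, -4, 98), (7, 4, 98)  [2]
  a=8..10: none
  a=11: (11, 0, 62)  [1]
  a=12..13: none
  a=14: (14, -4, 49), (14, 4, 49)  [2]
  a=15..16: none
  a=17: (17, -14, 43), (17, 14, 43)  [2]
  a=18..21: none
  a=22: (22, 0, 31)  [1]
  a=23: (23, -20, 34), (23, 20, 34)  [2]
  a=24..30: none
Total reduced forms: 1 + 1 + 2 + 1 + 2 + 2 + 1 + 2 = 12
h = 12

12


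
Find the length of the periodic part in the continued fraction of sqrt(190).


Run the CF algorithm for sqrt(190).
a_0 = floor(sqrt(190)) = 13; set m_0=0, q_0=1.
Recurrence: m' = q*a - m,  q' = (d - m'^2)/q,  a' = floor((a_0 + m')/q').
  step 1: m=13, q=21, a=1
  step 2: m=8, q=6, a=3
  step 3: m=10, q=15, a=1
  step 4: m=5, q=11, a=1
  step 5: m=6, q=14, a=1
  step 6: m=8, q=9, a=2
  step 7: m=10, q=10, a=2
  step 8: m=10, q=9, a=2
  step 9: m=8, q=14, a=1
  step 10: m=6, q=11, a=1
  step 11: m=5, q=15, a=1
  step 12: m=10, q=6, a=3
  step 13: m=8, q=21, a=1
  step 14: m=13, q=1, a=26
a_14 = 2*a_0 = 26, so the period closes here.
sqrt(190) = [13; 1, 3, 1, 1, 1, 2, 2, 2, 1, 1, 1, 3, 1, 26]
Period length = 14

14


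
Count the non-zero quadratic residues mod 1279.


For prime p, the number of non-zero quadratic residues is (p-1)/2.
= (1279-1)/2
= 639

639


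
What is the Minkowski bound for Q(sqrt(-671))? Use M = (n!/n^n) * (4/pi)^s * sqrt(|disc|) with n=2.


d = -671, d mod 4 = 1, so disc(K) = d = -671; |disc(K)| = 671
Imaginary quadratic field, so n = 2, s = r2 = 1, r1 = 0
M = (n!/n^n) * (4/pi)^s * sqrt(|disc(K)|) = (2!/2^2) * (4/pi)^1 * sqrt(671)
= 0.5 * 1.273240 * 25.903668
= 16.4908

16.4908


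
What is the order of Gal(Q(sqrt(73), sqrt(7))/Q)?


The 2 square roots of distinct primes are multiplicatively independent over Q,
so [K:Q] = 2^2 and Gal(K/Q) is isomorphic to (Z/2Z)^2.
|Gal| = 2^2 = 4

4


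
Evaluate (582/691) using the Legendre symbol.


p = 691 is prime, so compute (582/691) with the reciprocity algorithm (Jacobi-symbol steps: pull out 2s via (2/n), flip via reciprocity, reduce):
  pull out 2: (2/691) = -1  (since 691 mod 8 = 3)
  reciprocity: (291/691) -> -(691/291)
  reduce: (109/291)
  reciprocity: (109/291) -> +(291/109)
  reduce: (73/109)
  reciprocity: (73/109) -> +(109/73)
  reduce: (36/73)
  pull out 2: (2/73) = +1  (since 73 mod 8 = 1)
  pull out 2: (2/73) = +1  (since 73 mod 8 = 1)
  reciprocity: (9/73) -> +(73/9)
  reduce: (1/9)
  (1/9) = 1
Product of signs = 1
(582/691) = 1

1


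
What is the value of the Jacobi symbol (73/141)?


Compute (73/141) via quadratic reciprocity:
  reciprocity: (73/141) -> +(141/73)
  reduce: (68/73)
  pull out 2: (2/73) = +1  (since 73 mod 8 = 1)
  pull out 2: (2/73) = +1  (since 73 mod 8 = 1)
  reciprocity: (17/73) -> +(73/17)
  reduce: (5/17)
  reciprocity: (5/17) -> +(17/5)
  reduce: (2/5)
  pull out 2: (2/5) = -1  (since 5 mod 8 = 5)
  (1/5) = 1
Product of signs = -1

-1


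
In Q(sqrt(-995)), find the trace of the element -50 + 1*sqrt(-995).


Tr(a + b*sqrt(d)) = (a + b*sqrt(d)) + (a - b*sqrt(d)) = 2a
= 2 * (-50)
= -100

-100


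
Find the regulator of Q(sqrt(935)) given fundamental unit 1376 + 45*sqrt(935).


epsilon = 1376 + 45*sqrt(935)
= 2751.9996
R = ln(2751.9996)
= 7.9201

7.9201


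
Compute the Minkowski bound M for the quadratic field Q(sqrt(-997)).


d = -997, d mod 4 = 3, so disc(K) = 4d = -3988; |disc(K)| = 3988
Imaginary quadratic field, so n = 2, s = r2 = 1, r1 = 0
M = (n!/n^n) * (4/pi)^s * sqrt(|disc(K)|) = (2!/2^2) * (4/pi)^1 * sqrt(3988)
= 0.5 * 1.273240 * 63.150614
= 40.2029

40.2029


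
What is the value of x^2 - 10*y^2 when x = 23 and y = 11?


x^2 - d*y^2
= 23^2 - 10*11^2
= 529 - 1210
= -681

-681


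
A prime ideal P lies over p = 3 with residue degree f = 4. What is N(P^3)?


N(P^a) = p^(a*f)
= 3^(3*4)
= 3^12
= 531441

531441


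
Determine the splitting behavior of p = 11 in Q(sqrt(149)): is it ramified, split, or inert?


K = Q(sqrt(149)). Since d mod 4 = 1, disc(K) = 149.
Check p | disc: 149 mod 11 = 6.
p does not divide disc. Compute Legendre symbol (d/p):
6^((11-1)/2) mod 11 = -1
(d/p) = -1, so p is inert: (p) stays prime with e=1, f=2, g=1.
Therefore p is inert.

inert


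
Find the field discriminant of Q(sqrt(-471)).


For K = Q(sqrt(d)) with d squarefree: disc(K) = d if d = 1 mod 4, and disc(K) = 4d if d = 2 or 3 mod 4.
Here d = -471, and d mod 4 = 1.
d = 1 mod 4 (O_K = Z[(1+sqrt(d))/2]), so disc(K) = d = -471

-471


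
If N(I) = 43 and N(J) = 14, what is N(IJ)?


N(IJ) = N(I) * N(J)
= 43 * 14
= 602

602


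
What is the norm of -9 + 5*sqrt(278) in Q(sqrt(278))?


N(a + b*sqrt(d)) = a^2 - d*b^2
= (-9)^2 - (278)*(5)^2
= 81 - 6950
= -6869

-6869


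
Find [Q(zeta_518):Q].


The degree equals Euler's totient phi(518).
518 = 2 * 7 * 37
phi(518) = 216

216


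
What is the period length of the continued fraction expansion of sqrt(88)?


Run the CF algorithm for sqrt(88).
a_0 = floor(sqrt(88)) = 9; set m_0=0, q_0=1.
Recurrence: m' = q*a - m,  q' = (d - m'^2)/q,  a' = floor((a_0 + m')/q').
  step 1: m=9, q=7, a=2
  step 2: m=5, q=9, a=1
  step 3: m=4, q=8, a=1
  step 4: m=4, q=9, a=1
  step 5: m=5, q=7, a=2
  step 6: m=9, q=1, a=18
a_6 = 2*a_0 = 18, so the period closes here.
sqrt(88) = [9; 2, 1, 1, 1, 2, 18]
Period length = 6

6


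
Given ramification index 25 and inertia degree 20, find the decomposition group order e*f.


|D_P| = e * f
= 25 * 20
= 500

500


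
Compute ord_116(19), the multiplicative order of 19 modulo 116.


We want ord_116(19), the smallest k >= 1 with 19^k = 1 mod 116.
n = 116 = 2^2 * 29, phi(116) = 56; the order divides phi(n).
Divisors of 56: 1, 2, 4, 7, 8, 14, 28, 56
Repeated squaring mod 116: 19^1 = 19, 19^2 = 13, 19^4 = 53, 19^8 = 25, 19^16 = 45, 19^32 = 53
Test divisors in increasing order:
  k=1: 19^1 = 19 mod 116
  k=2: 19^2 = 13 mod 116
  k=4: 19^4 = 53 mod 116
  k=7: 19^7 = 53 * 13 * 19 = 99 mod 116
  k=8: 19^8 = 25 mod 116
  k=14: 19^14 = 25 * 53 * 13 = 57 mod 116
  k=28: 19^28 = 45 * 25 * 53 = 1 mod 116  <- first divisor giving 1
Order = 28

28


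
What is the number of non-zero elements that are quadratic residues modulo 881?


For prime p, the number of non-zero quadratic residues is (p-1)/2.
= (881-1)/2
= 440

440


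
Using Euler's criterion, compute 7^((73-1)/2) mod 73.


p = 73 is prime and the exponent is (p-1)/2 = 36, so by Euler's criterion 7^36 = (7/73) = +1 or -1 mod 73.
Compute by square-and-multiply:
  36 = 32 + 4 (binary 100100)
  Repeated squaring mod 73: 7^1 = 7, 7^2 = 49, 7^4 = 65, 7^8 = 64, 7^16 = 8, 7^32 = 64
  7^36 = 7^32 * 7^4 = 64 * 65 mod 73
    64 * 65 = 4160 = 72 mod 73
  7^36 = 72 mod 73
Result 72 = p - 1 = -1 mod 73: 7 is a quadratic non-residue mod 73. As a residue in [0, p-1] the value is 72.
7^36 mod 73 = 72

72


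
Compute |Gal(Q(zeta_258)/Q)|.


|Gal(Q(zeta_258)/Q)| = phi(258)
= 84

84


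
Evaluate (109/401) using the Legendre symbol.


p = 401 is prime, so compute (109/401) with the reciprocity algorithm (Jacobi-symbol steps: pull out 2s via (2/n), flip via reciprocity, reduce):
  reciprocity: (109/401) -> +(401/109)
  reduce: (74/109)
  pull out 2: (2/109) = -1  (since 109 mod 8 = 5)
  reciprocity: (37/109) -> +(109/37)
  reduce: (35/37)
  reciprocity: (35/37) -> +(37/35)
  reduce: (2/35)
  pull out 2: (2/35) = -1  (since 35 mod 8 = 3)
  (1/35) = 1
Product of signs = 1
(109/401) = 1

1


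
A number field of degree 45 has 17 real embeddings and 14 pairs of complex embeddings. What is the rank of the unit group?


By Dirichlet's unit theorem:
rank = r1 + r2 - 1
= 17 + 14 - 1
= 30

30


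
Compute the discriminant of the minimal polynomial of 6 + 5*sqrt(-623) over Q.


The element 6 + 5*sqrt(-623) has minimal polynomial:
x^2 - 12*x + 15611
Discriminant = (-12)^2 - 4*(15611)
= 144 - 62444
= -62300

-62300


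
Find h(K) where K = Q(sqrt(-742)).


K = Q(sqrt(-742)). d mod 4 = 2, so D = disc(K) = 4d = -2968
h(K) equals the number of primitive reduced positive-definite forms (a, b, c) = a*x^2 + b*x*y + c*y^2 with b^2 - 4ac = D,
where reduced means |b| <= a <= c, with b >= 0 whenever |b| = a or a = c, and primitive means gcd(a, b, c) = 1.
Reduced forces 3a^2 <= |D| = 2968, so 1 <= a <= 31; b must have the parity of D, and c = (b^2 - D)/(4a) must be an integer >= a.
Enumerate a = 1..31, b in [-a, a]:
  a=1: (1, 0, 742)  [1]
  a=2: (2, 0, 371)  [1]
  a=3..6: none
  a=7: (7, 0, 106)  [1]
  a=8..12: none
  a=13: (13, -10, 59), (13, 10, 59)  [2]
  a=14: (14, 0, 53)  [1]
  a=15..25: none
  a=26: (26, -16, 31), (26, 16, 31)  [2]
  a=27..31: none
Total reduced forms: 1 + 1 + 1 + 2 + 1 + 2 = 8
h = 8

8


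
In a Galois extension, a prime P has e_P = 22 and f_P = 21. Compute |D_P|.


|D_P| = e * f
= 22 * 21
= 462

462


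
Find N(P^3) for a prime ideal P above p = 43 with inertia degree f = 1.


N(P^a) = p^(a*f)
= 43^(3*1)
= 43^3
= 79507

79507


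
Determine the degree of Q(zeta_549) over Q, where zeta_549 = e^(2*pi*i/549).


The degree equals Euler's totient phi(549).
549 = 3^2 * 61
phi(549) = 360

360


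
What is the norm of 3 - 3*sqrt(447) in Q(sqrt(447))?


N(a + b*sqrt(d)) = a^2 - d*b^2
= (3)^2 - (447)*(-3)^2
= 9 - 4023
= -4014

-4014


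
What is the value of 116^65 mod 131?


p = 131 is prime and the exponent is (p-1)/2 = 65, so by Euler's criterion 116^65 = (116/131) = +1 or -1 mod 131.
Compute by square-and-multiply:
  65 = 64 + 1 (binary 1000001)
  Repeated squaring mod 131: 116^1 = 116, 116^2 = 94, 116^4 = 59, 116^8 = 75, 116^16 = 123, 116^32 = 64, 116^64 = 35
  116^65 = 116^64 * 116^1 = 35 * 116 mod 131
    35 * 116 = 4060 = 130 mod 131
  116^65 = 130 mod 131
Result 130 = p - 1 = -1 mod 131: 116 is a quadratic non-residue mod 131. As a residue in [0, p-1] the value is 130.
116^65 mod 131 = 130

130


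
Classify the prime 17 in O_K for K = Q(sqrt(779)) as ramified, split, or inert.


K = Q(sqrt(779)). Since d mod 4 = 3, disc(K) = 3116.
Check p | disc: 3116 mod 17 = 5.
p does not divide disc. Compute Legendre symbol (d/p):
14^((17-1)/2) mod 17 = -1
(d/p) = -1, so p is inert: (p) stays prime with e=1, f=2, g=1.
Therefore p is inert.

inert


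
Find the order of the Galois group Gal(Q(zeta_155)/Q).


|Gal(Q(zeta_155)/Q)| = phi(155)
= 120

120


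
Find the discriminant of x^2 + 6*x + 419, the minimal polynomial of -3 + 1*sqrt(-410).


The element -3 + 1*sqrt(-410) has minimal polynomial:
x^2 + 6*x + 419
Discriminant = (6)^2 - 4*(419)
= 36 - 1676
= -1640

-1640


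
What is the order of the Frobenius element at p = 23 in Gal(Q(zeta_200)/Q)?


The Frobenius at p in Gal(Q(zeta_n)/Q) = (Z/nZ)* is the class of p, so its order is ord_200(23), the smallest k >= 1 with 23^k = 1 mod 200.
n = 200 = 2^3 * 5^2, phi(200) = 80; the order divides phi(n).
Divisors of 80: 1, 2, 4, 5, 8, 10, 16, 20, 40, 80
Repeated squaring mod 200: 23^1 = 23, 23^2 = 129, 23^4 = 41, 23^8 = 81, 23^16 = 161, 23^32 = 121, 23^64 = 41
Test divisors in increasing order:
  k=1: 23^1 = 23 mod 200
  k=2: 23^2 = 129 mod 200
  k=4: 23^4 = 41 mod 200
  k=5: 23^5 = 41 * 23 = 143 mod 200
  k=8: 23^8 = 81 mod 200
  k=10: 23^10 = 81 * 129 = 49 mod 200
  k=16: 23^16 = 161 mod 200
  k=20: 23^20 = 161 * 41 = 1 mod 200  <- first divisor giving 1
Order = 20

20


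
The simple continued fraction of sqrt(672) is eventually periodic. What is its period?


Run the CF algorithm for sqrt(672).
a_0 = floor(sqrt(672)) = 25; set m_0=0, q_0=1.
Recurrence: m' = q*a - m,  q' = (d - m'^2)/q,  a' = floor((a_0 + m')/q').
  step 1: m=25, q=47, a=1
  step 2: m=22, q=4, a=11
  step 3: m=22, q=47, a=1
  step 4: m=25, q=1, a=50
a_4 = 2*a_0 = 50, so the period closes here.
sqrt(672) = [25; 1, 11, 1, 50]
Period length = 4

4


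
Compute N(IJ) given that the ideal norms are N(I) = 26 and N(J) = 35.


N(IJ) = N(I) * N(J)
= 26 * 35
= 910

910


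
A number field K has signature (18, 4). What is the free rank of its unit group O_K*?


By Dirichlet's unit theorem:
rank = r1 + r2 - 1
= 18 + 4 - 1
= 21

21


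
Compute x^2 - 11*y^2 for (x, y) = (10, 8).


x^2 - d*y^2
= 10^2 - 11*8^2
= 100 - 704
= -604

-604


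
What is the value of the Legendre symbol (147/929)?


p = 929 is prime, so compute (147/929) with the reciprocity algorithm (Jacobi-symbol steps: pull out 2s via (2/n), flip via reciprocity, reduce):
  reciprocity: (147/929) -> +(929/147)
  reduce: (47/147)
  reciprocity: (47/147) -> -(147/47)
  reduce: (6/47)
  pull out 2: (2/47) = +1  (since 47 mod 8 = 7)
  reciprocity: (3/47) -> -(47/3)
  reduce: (2/3)
  pull out 2: (2/3) = -1  (since 3 mod 8 = 3)
  (1/3) = 1
Product of signs = -1
(147/929) = -1

-1


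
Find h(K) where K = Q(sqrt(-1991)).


K = Q(sqrt(-1991)). d mod 4 = 1, so D = disc(K) = d = -1991
h(K) equals the number of primitive reduced positive-definite forms (a, b, c) = a*x^2 + b*x*y + c*y^2 with b^2 - 4ac = D,
where reduced means |b| <= a <= c, with b >= 0 whenever |b| = a or a = c, and primitive means gcd(a, b, c) = 1.
Reduced forces 3a^2 <= |D| = 1991, so 1 <= a <= 25; b must have the parity of D, and c = (b^2 - D)/(4a) must be an integer >= a.
Enumerate a = 1..25, b in [-a, a]:
  a=1: (1, 1, 498)  [1]
  a=2: (2, -1, 249), (2, 1, 249)  [2]
  a=3: (3, -1, 166), (3, 1, 166)  [2]
  a=4: (4, -3, 125), (4, 3, 125)  [2]
  a=5: (5, -3, 100), (5, 3, 100)  [2]
  a=6: (6, -5, 84), (6, -1, 83), (6, 1, 83), (6, 5, 84)  [4]
  a=7: (7, -5, 72), (7, 5, 72)  [2]
  a=8: (8, -5, 63), (8, 5, 63)  [2]
  a=9: (9, -5, 56), (9, 5, 56)  [2]
  a=10: (10, -7, 51), (10, -3, 50), (10, 3, 50), (10, 7, 51)  [4]
  a=11: (11, 11, 48)  [1]
  a=12: (12, -11, 44), (12, -5, 42), (12, 5, 42), (12, 11, 44)  [4]
  a=13: none
  a=14: (14, -9, 37), (14, -5, 36), (14, 5, 36), (14, 9, 37)  [4]
  a=15: (15, -13, 36), (15, -7, 34), (15, 7, 34), (15, 13, 36)  [4]
  a=16: (16, -11, 33), (16, 11, 33)  [2]
  a=17: (17, -7, 30), (17, 7, 30)  [2]
  a=18: (18, -13, 30), (18, -5, 28), (18, 5, 28), (18, 13, 30)  [4]
  a=19: (19, -17, 30), (19, 17, 30)  [2]
  a=20: (20, -13, 27), (20, -3, 25), (20, 3, 25), (20, 13, 27)  [4]
  a=21: (21, -19, 28), (21, -5, 24), (21, 5, 24), (21, 19, 28)  [4]
  a=22: (22, -11, 24), (22, 11, 24)  [2]
  a=23..25: none
Total reduced forms: 1 + 2 + 2 + 2 + 2 + 4 + 2 + 2 + 2 + 4 + 1 + 4 + 4 + 4 + 2 + 2 + 4 + 2 + 4 + 4 + 2 = 56
h = 56

56


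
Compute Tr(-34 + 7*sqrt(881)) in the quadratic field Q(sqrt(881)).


Tr(a + b*sqrt(d)) = (a + b*sqrt(d)) + (a - b*sqrt(d)) = 2a
= 2 * (-34)
= -68

-68


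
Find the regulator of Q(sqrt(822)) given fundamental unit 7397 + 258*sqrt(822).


epsilon = 7397 + 258*sqrt(822)
= 14793.9999
R = ln(14793.9999)
= 9.6020

9.6020


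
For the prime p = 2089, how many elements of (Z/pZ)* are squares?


For prime p, the number of non-zero quadratic residues is (p-1)/2.
= (2089-1)/2
= 1044

1044


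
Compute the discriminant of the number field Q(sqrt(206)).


For K = Q(sqrt(d)) with d squarefree: disc(K) = d if d = 1 mod 4, and disc(K) = 4d if d = 2 or 3 mod 4.
Here d = 206, and d mod 4 = 2.
d = 2 mod 4, not 1 (O_K = Z[sqrt(d)]), so disc(K) = 4d = 4 * (206) = 824

824


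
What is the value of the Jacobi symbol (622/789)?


Compute (622/789) via quadratic reciprocity:
  pull out 2: (2/789) = -1  (since 789 mod 8 = 5)
  reciprocity: (311/789) -> +(789/311)
  reduce: (167/311)
  reciprocity: (167/311) -> -(311/167)
  reduce: (144/167)
  pull out 2: (2/167) = +1  (since 167 mod 8 = 7)
  pull out 2: (2/167) = +1  (since 167 mod 8 = 7)
  pull out 2: (2/167) = +1  (since 167 mod 8 = 7)
  pull out 2: (2/167) = +1  (since 167 mod 8 = 7)
  reciprocity: (9/167) -> +(167/9)
  reduce: (5/9)
  reciprocity: (5/9) -> +(9/5)
  reduce: (4/5)
  pull out 2: (2/5) = -1  (since 5 mod 8 = 5)
  pull out 2: (2/5) = -1  (since 5 mod 8 = 5)
  (1/5) = 1
Product of signs = 1

1
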